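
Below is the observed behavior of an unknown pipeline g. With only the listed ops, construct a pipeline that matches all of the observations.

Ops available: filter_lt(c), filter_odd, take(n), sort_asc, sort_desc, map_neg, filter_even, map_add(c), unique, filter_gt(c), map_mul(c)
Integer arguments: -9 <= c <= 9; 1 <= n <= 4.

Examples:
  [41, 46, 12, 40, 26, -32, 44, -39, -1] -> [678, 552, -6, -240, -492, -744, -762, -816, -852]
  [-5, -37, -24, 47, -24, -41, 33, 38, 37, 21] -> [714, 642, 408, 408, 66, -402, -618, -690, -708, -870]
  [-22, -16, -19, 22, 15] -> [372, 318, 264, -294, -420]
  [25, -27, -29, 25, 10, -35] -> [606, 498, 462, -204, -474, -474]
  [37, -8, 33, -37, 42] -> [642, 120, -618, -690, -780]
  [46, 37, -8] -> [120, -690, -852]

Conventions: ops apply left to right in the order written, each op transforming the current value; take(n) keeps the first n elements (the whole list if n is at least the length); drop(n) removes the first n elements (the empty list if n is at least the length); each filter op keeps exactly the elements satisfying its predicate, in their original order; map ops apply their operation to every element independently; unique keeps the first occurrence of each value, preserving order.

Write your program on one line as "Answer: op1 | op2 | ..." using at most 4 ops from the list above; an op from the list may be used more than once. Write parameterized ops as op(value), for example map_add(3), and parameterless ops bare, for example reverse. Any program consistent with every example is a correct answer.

map_mul(-6) | map_add(-8) | sort_desc | map_mul(3)

Check, running the answer program on each example:
  [41, 46, 12, 40, 26, -32, 44, -39, -1] -> [-246, -276, -72, -240, -156, 192, -264, 234, 6] -> [-254, -284, -80, -248, -164, 184, -272, 226, -2] -> [226, 184, -2, -80, -164, -248, -254, -272, -284] -> [678, 552, -6, -240, -492, -744, -762, -816, -852]
  [-5, -37, -24, 47, -24, -41, 33, 38, 37, 21] -> [30, 222, 144, -282, 144, 246, -198, -228, -222, -126] -> [22, 214, 136, -290, 136, 238, -206, -236, -230, -134] -> [238, 214, 136, 136, 22, -134, -206, -230, -236, -290] -> [714, 642, 408, 408, 66, -402, -618, -690, -708, -870]
  [-22, -16, -19, 22, 15] -> [132, 96, 114, -132, -90] -> [124, 88, 106, -140, -98] -> [124, 106, 88, -98, -140] -> [372, 318, 264, -294, -420]
  [25, -27, -29, 25, 10, -35] -> [-150, 162, 174, -150, -60, 210] -> [-158, 154, 166, -158, -68, 202] -> [202, 166, 154, -68, -158, -158] -> [606, 498, 462, -204, -474, -474]
  [37, -8, 33, -37, 42] -> [-222, 48, -198, 222, -252] -> [-230, 40, -206, 214, -260] -> [214, 40, -206, -230, -260] -> [642, 120, -618, -690, -780]
  [46, 37, -8] -> [-276, -222, 48] -> [-284, -230, 40] -> [40, -230, -284] -> [120, -690, -852]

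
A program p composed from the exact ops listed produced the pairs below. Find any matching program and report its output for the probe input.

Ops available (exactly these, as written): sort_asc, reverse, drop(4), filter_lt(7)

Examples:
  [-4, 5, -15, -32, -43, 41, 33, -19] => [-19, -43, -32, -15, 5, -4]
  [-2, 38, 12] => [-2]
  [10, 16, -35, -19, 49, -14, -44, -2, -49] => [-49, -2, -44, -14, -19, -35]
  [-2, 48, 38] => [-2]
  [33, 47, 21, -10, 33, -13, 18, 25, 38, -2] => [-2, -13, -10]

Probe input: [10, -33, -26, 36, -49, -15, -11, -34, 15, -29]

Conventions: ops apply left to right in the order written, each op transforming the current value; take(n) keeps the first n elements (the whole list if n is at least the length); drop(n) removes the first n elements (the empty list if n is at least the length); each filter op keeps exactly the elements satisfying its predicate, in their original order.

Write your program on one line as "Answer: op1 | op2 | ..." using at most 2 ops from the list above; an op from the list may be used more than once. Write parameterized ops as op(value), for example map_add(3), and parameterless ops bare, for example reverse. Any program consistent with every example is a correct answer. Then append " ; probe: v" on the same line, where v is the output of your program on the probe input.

filter_lt(7) | reverse ; probe: [-29, -34, -11, -15, -49, -26, -33]

Check, running the answer program on each example:
  [-4, 5, -15, -32, -43, 41, 33, -19] -> [-4, 5, -15, -32, -43, -19] -> [-19, -43, -32, -15, 5, -4]
  [-2, 38, 12] -> [-2] -> [-2]
  [10, 16, -35, -19, 49, -14, -44, -2, -49] -> [-35, -19, -14, -44, -2, -49] -> [-49, -2, -44, -14, -19, -35]
  [-2, 48, 38] -> [-2] -> [-2]
  [33, 47, 21, -10, 33, -13, 18, 25, 38, -2] -> [-10, -13, -2] -> [-2, -13, -10]
  probe: [10, -33, -26, 36, -49, -15, -11, -34, 15, -29] -> [-33, -26, -49, -15, -11, -34, -29] -> [-29, -34, -11, -15, -49, -26, -33]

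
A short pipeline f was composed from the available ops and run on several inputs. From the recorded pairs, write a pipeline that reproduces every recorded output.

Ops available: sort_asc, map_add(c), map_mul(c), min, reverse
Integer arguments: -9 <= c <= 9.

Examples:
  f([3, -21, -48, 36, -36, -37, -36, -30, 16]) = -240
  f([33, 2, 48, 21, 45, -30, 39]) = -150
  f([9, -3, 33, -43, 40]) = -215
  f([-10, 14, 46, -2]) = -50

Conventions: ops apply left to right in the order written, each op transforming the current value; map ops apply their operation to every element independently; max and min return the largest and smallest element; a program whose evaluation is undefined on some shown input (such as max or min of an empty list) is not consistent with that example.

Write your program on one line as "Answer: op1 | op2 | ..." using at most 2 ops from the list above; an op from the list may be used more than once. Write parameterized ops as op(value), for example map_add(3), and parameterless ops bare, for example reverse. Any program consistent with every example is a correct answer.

map_mul(5) | min

Check, running the answer program on each example:
  [3, -21, -48, 36, -36, -37, -36, -30, 16] -> [15, -105, -240, 180, -180, -185, -180, -150, 80] -> -240
  [33, 2, 48, 21, 45, -30, 39] -> [165, 10, 240, 105, 225, -150, 195] -> -150
  [9, -3, 33, -43, 40] -> [45, -15, 165, -215, 200] -> -215
  [-10, 14, 46, -2] -> [-50, 70, 230, -10] -> -50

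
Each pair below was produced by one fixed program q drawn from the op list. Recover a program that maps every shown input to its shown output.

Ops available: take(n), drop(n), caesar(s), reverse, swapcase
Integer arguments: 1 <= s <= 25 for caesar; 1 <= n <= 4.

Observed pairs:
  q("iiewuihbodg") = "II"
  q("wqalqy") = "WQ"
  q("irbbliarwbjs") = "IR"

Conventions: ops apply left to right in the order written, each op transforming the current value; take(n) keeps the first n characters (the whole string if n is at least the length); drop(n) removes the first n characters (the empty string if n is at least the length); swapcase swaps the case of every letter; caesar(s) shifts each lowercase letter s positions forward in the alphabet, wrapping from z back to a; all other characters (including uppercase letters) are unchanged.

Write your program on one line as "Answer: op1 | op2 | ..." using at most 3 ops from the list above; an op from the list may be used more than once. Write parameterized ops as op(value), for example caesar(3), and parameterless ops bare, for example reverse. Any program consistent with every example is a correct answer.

swapcase | take(2)

Check, running the answer program on each example:
  "iiewuihbodg" -> "IIEWUIHBODG" -> "II"
  "wqalqy" -> "WQALQY" -> "WQ"
  "irbbliarwbjs" -> "IRBBLIARWBJS" -> "IR"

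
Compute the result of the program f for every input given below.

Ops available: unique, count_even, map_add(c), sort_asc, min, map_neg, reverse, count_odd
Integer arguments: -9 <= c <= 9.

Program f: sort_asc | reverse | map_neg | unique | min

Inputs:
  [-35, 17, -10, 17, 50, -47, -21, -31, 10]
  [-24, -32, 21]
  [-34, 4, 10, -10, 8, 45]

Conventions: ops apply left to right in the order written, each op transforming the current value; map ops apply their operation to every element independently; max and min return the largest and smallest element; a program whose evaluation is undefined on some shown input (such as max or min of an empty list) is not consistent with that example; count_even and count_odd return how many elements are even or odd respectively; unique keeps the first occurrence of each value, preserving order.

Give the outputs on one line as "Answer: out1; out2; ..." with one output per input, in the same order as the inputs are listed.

Execution, op by op:
  [-35, 17, -10, 17, 50, -47, -21, -31, 10] -> [-47, -35, -31, -21, -10, 10, 17, 17, 50] -> [50, 17, 17, 10, -10, -21, -31, -35, -47] -> [-50, -17, -17, -10, 10, 21, 31, 35, 47] -> [-50, -17, -10, 10, 21, 31, 35, 47] -> -50
  [-24, -32, 21] -> [-32, -24, 21] -> [21, -24, -32] -> [-21, 24, 32] -> [-21, 24, 32] -> -21
  [-34, 4, 10, -10, 8, 45] -> [-34, -10, 4, 8, 10, 45] -> [45, 10, 8, 4, -10, -34] -> [-45, -10, -8, -4, 10, 34] -> [-45, -10, -8, -4, 10, 34] -> -45

-50; -21; -45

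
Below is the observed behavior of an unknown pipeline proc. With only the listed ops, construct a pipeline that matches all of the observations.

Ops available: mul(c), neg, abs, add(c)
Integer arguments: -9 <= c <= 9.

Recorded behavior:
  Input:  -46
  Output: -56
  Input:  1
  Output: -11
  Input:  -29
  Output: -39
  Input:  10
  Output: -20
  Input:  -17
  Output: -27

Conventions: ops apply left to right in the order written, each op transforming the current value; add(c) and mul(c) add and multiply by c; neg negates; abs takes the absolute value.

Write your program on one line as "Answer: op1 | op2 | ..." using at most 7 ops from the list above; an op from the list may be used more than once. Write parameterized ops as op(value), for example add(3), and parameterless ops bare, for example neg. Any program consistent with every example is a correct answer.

abs | add(9) | add(-1) | add(-1) | neg | add(-3)

Check, running the answer program on each example:
  -46 -> 46 -> 55 -> 54 -> 53 -> -53 -> -56
  1 -> 1 -> 10 -> 9 -> 8 -> -8 -> -11
  -29 -> 29 -> 38 -> 37 -> 36 -> -36 -> -39
  10 -> 10 -> 19 -> 18 -> 17 -> -17 -> -20
  -17 -> 17 -> 26 -> 25 -> 24 -> -24 -> -27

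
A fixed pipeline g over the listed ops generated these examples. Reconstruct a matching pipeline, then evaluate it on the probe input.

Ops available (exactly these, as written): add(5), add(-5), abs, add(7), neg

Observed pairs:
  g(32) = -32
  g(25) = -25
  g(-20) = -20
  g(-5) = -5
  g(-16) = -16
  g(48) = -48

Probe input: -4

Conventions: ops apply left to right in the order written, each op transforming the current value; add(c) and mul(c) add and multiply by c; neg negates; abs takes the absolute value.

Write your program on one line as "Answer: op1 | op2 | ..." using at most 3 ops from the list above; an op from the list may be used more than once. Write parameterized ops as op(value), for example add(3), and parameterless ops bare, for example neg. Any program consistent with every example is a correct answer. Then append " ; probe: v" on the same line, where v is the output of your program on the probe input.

abs | neg ; probe: -4

Check, running the answer program on each example:
  32 -> 32 -> -32
  25 -> 25 -> -25
  -20 -> 20 -> -20
  -5 -> 5 -> -5
  -16 -> 16 -> -16
  48 -> 48 -> -48
  probe: -4 -> 4 -> -4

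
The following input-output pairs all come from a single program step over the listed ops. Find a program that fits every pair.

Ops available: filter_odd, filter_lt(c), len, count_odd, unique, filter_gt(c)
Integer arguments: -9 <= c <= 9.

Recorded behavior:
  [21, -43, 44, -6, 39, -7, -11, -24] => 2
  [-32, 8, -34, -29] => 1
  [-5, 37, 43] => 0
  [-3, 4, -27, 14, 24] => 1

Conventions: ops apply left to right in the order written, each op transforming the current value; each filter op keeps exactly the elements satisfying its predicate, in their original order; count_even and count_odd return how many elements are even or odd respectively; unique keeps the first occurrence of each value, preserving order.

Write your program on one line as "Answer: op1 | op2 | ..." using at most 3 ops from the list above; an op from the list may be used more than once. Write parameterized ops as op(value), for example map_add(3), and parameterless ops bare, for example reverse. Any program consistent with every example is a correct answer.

filter_lt(-7) | count_odd

Check, running the answer program on each example:
  [21, -43, 44, -6, 39, -7, -11, -24] -> [-43, -11, -24] -> 2
  [-32, 8, -34, -29] -> [-32, -34, -29] -> 1
  [-5, 37, 43] -> [] -> 0
  [-3, 4, -27, 14, 24] -> [-27] -> 1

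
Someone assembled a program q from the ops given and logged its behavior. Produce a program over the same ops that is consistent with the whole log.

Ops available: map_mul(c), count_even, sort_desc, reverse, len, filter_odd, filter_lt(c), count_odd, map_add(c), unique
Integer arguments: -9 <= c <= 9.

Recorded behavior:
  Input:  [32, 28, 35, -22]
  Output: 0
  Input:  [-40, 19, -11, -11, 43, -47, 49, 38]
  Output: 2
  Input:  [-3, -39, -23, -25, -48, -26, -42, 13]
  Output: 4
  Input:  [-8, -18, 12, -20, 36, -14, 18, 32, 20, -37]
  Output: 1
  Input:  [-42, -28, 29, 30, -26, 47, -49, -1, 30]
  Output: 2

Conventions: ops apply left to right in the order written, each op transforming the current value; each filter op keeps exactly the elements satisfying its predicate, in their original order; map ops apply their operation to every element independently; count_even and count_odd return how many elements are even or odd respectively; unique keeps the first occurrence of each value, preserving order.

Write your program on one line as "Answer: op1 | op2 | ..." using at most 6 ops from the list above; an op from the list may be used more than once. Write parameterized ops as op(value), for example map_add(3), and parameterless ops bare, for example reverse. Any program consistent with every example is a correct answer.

unique | map_add(-7) | reverse | filter_lt(6) | count_even

Check, running the answer program on each example:
  [32, 28, 35, -22] -> [32, 28, 35, -22] -> [25, 21, 28, -29] -> [-29, 28, 21, 25] -> [-29] -> 0
  [-40, 19, -11, -11, 43, -47, 49, 38] -> [-40, 19, -11, 43, -47, 49, 38] -> [-47, 12, -18, 36, -54, 42, 31] -> [31, 42, -54, 36, -18, 12, -47] -> [-54, -18, -47] -> 2
  [-3, -39, -23, -25, -48, -26, -42, 13] -> [-3, -39, -23, -25, -48, -26, -42, 13] -> [-10, -46, -30, -32, -55, -33, -49, 6] -> [6, -49, -33, -55, -32, -30, -46, -10] -> [-49, -33, -55, -32, -30, -46, -10] -> 4
  [-8, -18, 12, -20, 36, -14, 18, 32, 20, -37] -> [-8, -18, 12, -20, 36, -14, 18, 32, 20, -37] -> [-15, -25, 5, -27, 29, -21, 11, 25, 13, -44] -> [-44, 13, 25, 11, -21, 29, -27, 5, -25, -15] -> [-44, -21, -27, 5, -25, -15] -> 1
  [-42, -28, 29, 30, -26, 47, -49, -1, 30] -> [-42, -28, 29, 30, -26, 47, -49, -1] -> [-49, -35, 22, 23, -33, 40, -56, -8] -> [-8, -56, 40, -33, 23, 22, -35, -49] -> [-8, -56, -33, -35, -49] -> 2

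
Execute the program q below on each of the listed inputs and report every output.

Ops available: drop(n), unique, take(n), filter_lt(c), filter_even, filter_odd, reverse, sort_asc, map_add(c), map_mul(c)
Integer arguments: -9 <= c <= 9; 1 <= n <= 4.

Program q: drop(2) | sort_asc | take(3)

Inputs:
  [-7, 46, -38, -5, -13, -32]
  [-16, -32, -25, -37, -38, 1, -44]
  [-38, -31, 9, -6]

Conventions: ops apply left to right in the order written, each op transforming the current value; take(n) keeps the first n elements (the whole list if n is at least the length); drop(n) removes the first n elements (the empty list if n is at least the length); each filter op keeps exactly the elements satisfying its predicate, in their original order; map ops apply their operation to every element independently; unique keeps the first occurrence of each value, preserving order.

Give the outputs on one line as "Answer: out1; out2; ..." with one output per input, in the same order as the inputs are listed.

[-38, -32, -13]; [-44, -38, -37]; [-6, 9]

Execution, op by op:
  [-7, 46, -38, -5, -13, -32] -> [-38, -5, -13, -32] -> [-38, -32, -13, -5] -> [-38, -32, -13]
  [-16, -32, -25, -37, -38, 1, -44] -> [-25, -37, -38, 1, -44] -> [-44, -38, -37, -25, 1] -> [-44, -38, -37]
  [-38, -31, 9, -6] -> [9, -6] -> [-6, 9] -> [-6, 9]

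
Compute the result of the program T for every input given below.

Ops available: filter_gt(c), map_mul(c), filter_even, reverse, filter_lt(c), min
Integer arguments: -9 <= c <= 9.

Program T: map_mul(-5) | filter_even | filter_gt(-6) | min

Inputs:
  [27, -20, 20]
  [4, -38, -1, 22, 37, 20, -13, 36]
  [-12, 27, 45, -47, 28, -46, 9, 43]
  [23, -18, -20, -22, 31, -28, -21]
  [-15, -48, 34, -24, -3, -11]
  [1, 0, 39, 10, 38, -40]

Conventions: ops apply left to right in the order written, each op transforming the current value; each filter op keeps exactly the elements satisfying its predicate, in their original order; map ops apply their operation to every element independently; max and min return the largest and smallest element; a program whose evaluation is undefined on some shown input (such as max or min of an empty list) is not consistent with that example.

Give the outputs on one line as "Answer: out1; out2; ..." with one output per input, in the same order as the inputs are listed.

Execution, op by op:
  [27, -20, 20] -> [-135, 100, -100] -> [100, -100] -> [100] -> 100
  [4, -38, -1, 22, 37, 20, -13, 36] -> [-20, 190, 5, -110, -185, -100, 65, -180] -> [-20, 190, -110, -100, -180] -> [190] -> 190
  [-12, 27, 45, -47, 28, -46, 9, 43] -> [60, -135, -225, 235, -140, 230, -45, -215] -> [60, -140, 230] -> [60, 230] -> 60
  [23, -18, -20, -22, 31, -28, -21] -> [-115, 90, 100, 110, -155, 140, 105] -> [90, 100, 110, 140] -> [90, 100, 110, 140] -> 90
  [-15, -48, 34, -24, -3, -11] -> [75, 240, -170, 120, 15, 55] -> [240, -170, 120] -> [240, 120] -> 120
  [1, 0, 39, 10, 38, -40] -> [-5, 0, -195, -50, -190, 200] -> [0, -50, -190, 200] -> [0, 200] -> 0

100; 190; 60; 90; 120; 0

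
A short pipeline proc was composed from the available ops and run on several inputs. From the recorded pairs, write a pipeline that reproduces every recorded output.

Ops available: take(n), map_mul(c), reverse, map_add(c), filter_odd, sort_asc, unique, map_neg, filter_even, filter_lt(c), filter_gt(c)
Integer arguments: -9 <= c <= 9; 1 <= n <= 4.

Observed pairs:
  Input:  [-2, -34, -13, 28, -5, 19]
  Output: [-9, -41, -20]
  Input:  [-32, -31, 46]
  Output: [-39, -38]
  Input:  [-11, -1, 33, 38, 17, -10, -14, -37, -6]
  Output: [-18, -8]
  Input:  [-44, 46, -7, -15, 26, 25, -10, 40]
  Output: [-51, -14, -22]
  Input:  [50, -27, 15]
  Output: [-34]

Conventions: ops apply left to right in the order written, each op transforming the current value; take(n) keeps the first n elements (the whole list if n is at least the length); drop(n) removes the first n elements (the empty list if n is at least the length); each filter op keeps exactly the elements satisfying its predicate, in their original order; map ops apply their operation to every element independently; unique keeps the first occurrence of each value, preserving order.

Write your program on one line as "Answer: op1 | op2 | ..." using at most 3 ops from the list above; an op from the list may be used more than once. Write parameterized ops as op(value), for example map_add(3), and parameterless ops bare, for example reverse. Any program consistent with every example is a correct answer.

map_add(-7) | take(4) | filter_lt(-1)

Check, running the answer program on each example:
  [-2, -34, -13, 28, -5, 19] -> [-9, -41, -20, 21, -12, 12] -> [-9, -41, -20, 21] -> [-9, -41, -20]
  [-32, -31, 46] -> [-39, -38, 39] -> [-39, -38, 39] -> [-39, -38]
  [-11, -1, 33, 38, 17, -10, -14, -37, -6] -> [-18, -8, 26, 31, 10, -17, -21, -44, -13] -> [-18, -8, 26, 31] -> [-18, -8]
  [-44, 46, -7, -15, 26, 25, -10, 40] -> [-51, 39, -14, -22, 19, 18, -17, 33] -> [-51, 39, -14, -22] -> [-51, -14, -22]
  [50, -27, 15] -> [43, -34, 8] -> [43, -34, 8] -> [-34]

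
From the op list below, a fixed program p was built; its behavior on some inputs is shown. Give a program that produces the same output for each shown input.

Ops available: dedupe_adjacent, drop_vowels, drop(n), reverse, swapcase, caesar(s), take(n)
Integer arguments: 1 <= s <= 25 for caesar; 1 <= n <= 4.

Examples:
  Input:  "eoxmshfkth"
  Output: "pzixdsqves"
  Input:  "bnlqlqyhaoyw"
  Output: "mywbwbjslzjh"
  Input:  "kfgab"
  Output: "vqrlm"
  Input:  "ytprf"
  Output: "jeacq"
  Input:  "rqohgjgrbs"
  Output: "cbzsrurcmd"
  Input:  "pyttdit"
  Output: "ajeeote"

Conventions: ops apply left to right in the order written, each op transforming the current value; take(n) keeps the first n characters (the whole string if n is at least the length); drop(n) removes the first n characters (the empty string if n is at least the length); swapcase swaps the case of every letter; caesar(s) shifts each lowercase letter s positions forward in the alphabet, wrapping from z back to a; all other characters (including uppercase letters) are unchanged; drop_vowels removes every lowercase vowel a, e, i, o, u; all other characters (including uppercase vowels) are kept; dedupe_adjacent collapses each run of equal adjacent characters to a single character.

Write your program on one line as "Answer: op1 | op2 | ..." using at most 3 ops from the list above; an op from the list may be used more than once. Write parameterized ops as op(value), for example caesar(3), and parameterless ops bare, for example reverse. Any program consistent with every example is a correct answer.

caesar(15) | caesar(22)

Check, running the answer program on each example:
  "eoxmshfkth" -> "tdmbhwuziw" -> "pzixdsqves"
  "bnlqlqyhaoyw" -> "qcafafnwpdnl" -> "mywbwbjslzjh"
  "kfgab" -> "zuvpq" -> "vqrlm"
  "ytprf" -> "niegu" -> "jeacq"
  "rqohgjgrbs" -> "gfdwvyvgqh" -> "cbzsrurcmd"
  "pyttdit" -> "eniisxi" -> "ajeeote"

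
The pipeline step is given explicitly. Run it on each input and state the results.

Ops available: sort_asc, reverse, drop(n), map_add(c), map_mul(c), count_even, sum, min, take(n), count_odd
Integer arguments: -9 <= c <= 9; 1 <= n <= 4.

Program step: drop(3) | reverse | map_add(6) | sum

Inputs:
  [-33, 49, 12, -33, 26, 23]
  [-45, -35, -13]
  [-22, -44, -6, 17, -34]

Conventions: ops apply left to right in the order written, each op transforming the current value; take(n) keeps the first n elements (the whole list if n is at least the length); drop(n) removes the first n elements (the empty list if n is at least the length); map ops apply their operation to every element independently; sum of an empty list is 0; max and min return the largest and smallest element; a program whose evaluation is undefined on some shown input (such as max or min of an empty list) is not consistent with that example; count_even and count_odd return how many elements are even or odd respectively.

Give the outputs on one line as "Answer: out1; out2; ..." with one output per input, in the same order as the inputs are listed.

34; 0; -5

Execution, op by op:
  [-33, 49, 12, -33, 26, 23] -> [-33, 26, 23] -> [23, 26, -33] -> [29, 32, -27] -> 34
  [-45, -35, -13] -> [] -> [] -> [] -> 0
  [-22, -44, -6, 17, -34] -> [17, -34] -> [-34, 17] -> [-28, 23] -> -5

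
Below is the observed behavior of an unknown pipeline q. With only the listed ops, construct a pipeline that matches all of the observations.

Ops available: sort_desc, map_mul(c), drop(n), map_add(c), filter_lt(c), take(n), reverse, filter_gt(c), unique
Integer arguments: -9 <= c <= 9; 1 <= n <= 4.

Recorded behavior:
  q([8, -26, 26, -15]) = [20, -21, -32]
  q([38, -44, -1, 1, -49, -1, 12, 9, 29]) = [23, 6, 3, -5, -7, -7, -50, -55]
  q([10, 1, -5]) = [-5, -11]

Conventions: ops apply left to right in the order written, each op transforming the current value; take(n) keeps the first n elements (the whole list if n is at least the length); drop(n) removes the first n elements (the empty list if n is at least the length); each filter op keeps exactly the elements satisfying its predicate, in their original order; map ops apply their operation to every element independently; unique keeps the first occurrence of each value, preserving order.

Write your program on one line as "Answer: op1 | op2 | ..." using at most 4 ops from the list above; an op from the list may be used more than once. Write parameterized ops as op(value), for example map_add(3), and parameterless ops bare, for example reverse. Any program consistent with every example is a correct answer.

drop(1) | sort_desc | map_add(-6)

Check, running the answer program on each example:
  [8, -26, 26, -15] -> [-26, 26, -15] -> [26, -15, -26] -> [20, -21, -32]
  [38, -44, -1, 1, -49, -1, 12, 9, 29] -> [-44, -1, 1, -49, -1, 12, 9, 29] -> [29, 12, 9, 1, -1, -1, -44, -49] -> [23, 6, 3, -5, -7, -7, -50, -55]
  [10, 1, -5] -> [1, -5] -> [1, -5] -> [-5, -11]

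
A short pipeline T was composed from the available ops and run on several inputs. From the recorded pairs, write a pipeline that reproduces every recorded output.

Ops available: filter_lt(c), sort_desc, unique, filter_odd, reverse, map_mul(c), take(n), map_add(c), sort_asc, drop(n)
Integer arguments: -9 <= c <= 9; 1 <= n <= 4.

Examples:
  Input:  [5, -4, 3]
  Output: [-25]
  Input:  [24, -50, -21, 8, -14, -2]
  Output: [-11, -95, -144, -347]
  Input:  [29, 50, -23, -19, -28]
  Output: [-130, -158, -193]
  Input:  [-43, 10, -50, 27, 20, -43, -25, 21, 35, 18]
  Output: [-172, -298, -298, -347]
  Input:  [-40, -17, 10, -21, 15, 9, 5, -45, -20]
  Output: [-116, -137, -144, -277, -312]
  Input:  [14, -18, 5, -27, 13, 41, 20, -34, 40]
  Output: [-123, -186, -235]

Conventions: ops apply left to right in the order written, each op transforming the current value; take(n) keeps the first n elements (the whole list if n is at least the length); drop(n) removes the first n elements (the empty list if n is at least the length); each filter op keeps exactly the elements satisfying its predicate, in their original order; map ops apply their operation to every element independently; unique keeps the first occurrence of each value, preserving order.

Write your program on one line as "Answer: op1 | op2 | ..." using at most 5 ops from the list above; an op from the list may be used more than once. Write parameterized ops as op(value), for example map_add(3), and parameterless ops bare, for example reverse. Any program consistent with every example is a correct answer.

map_mul(7) | map_add(3) | sort_desc | filter_lt(0)

Check, running the answer program on each example:
  [5, -4, 3] -> [35, -28, 21] -> [38, -25, 24] -> [38, 24, -25] -> [-25]
  [24, -50, -21, 8, -14, -2] -> [168, -350, -147, 56, -98, -14] -> [171, -347, -144, 59, -95, -11] -> [171, 59, -11, -95, -144, -347] -> [-11, -95, -144, -347]
  [29, 50, -23, -19, -28] -> [203, 350, -161, -133, -196] -> [206, 353, -158, -130, -193] -> [353, 206, -130, -158, -193] -> [-130, -158, -193]
  [-43, 10, -50, 27, 20, -43, -25, 21, 35, 18] -> [-301, 70, -350, 189, 140, -301, -175, 147, 245, 126] -> [-298, 73, -347, 192, 143, -298, -172, 150, 248, 129] -> [248, 192, 150, 143, 129, 73, -172, -298, -298, -347] -> [-172, -298, -298, -347]
  [-40, -17, 10, -21, 15, 9, 5, -45, -20] -> [-280, -119, 70, -147, 105, 63, 35, -315, -140] -> [-277, -116, 73, -144, 108, 66, 38, -312, -137] -> [108, 73, 66, 38, -116, -137, -144, -277, -312] -> [-116, -137, -144, -277, -312]
  [14, -18, 5, -27, 13, 41, 20, -34, 40] -> [98, -126, 35, -189, 91, 287, 140, -238, 280] -> [101, -123, 38, -186, 94, 290, 143, -235, 283] -> [290, 283, 143, 101, 94, 38, -123, -186, -235] -> [-123, -186, -235]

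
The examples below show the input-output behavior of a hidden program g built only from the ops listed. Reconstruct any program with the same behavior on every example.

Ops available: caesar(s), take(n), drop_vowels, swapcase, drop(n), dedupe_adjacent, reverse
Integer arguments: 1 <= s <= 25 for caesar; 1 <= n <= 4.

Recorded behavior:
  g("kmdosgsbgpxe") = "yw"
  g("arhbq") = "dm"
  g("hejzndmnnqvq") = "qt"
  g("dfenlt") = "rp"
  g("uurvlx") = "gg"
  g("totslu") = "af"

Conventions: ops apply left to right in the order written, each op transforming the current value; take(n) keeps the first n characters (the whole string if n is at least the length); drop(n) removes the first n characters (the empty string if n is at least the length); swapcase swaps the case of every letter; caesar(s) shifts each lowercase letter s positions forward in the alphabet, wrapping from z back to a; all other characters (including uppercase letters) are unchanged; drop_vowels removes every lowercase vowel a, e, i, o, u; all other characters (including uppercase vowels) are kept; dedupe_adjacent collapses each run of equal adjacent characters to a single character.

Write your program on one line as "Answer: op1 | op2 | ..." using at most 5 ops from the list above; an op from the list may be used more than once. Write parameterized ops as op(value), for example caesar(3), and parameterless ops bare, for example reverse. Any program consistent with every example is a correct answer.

take(2) | caesar(16) | reverse | caesar(22)

Check, running the answer program on each example:
  "kmdosgsbgpxe" -> "km" -> "ac" -> "ca" -> "yw"
  "arhbq" -> "ar" -> "qh" -> "hq" -> "dm"
  "hejzndmnnqvq" -> "he" -> "xu" -> "ux" -> "qt"
  "dfenlt" -> "df" -> "tv" -> "vt" -> "rp"
  "uurvlx" -> "uu" -> "kk" -> "kk" -> "gg"
  "totslu" -> "to" -> "je" -> "ej" -> "af"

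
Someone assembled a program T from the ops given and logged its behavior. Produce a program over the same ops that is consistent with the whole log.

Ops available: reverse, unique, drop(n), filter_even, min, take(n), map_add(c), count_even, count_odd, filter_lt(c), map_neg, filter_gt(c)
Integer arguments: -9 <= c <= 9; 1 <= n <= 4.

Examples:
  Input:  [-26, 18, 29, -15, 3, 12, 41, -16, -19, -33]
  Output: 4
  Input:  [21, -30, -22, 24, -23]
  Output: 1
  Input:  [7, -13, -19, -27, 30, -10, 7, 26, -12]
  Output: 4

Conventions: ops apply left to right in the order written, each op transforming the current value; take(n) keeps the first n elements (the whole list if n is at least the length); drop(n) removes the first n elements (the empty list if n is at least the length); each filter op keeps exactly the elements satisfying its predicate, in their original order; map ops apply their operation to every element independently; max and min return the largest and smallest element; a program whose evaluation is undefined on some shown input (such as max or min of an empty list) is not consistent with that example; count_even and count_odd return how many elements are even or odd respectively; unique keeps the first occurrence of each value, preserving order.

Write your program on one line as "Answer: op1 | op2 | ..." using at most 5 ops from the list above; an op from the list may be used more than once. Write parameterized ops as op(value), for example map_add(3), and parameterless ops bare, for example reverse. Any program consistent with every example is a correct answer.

unique | reverse | drop(2) | count_odd

Check, running the answer program on each example:
  [-26, 18, 29, -15, 3, 12, 41, -16, -19, -33] -> [-26, 18, 29, -15, 3, 12, 41, -16, -19, -33] -> [-33, -19, -16, 41, 12, 3, -15, 29, 18, -26] -> [-16, 41, 12, 3, -15, 29, 18, -26] -> 4
  [21, -30, -22, 24, -23] -> [21, -30, -22, 24, -23] -> [-23, 24, -22, -30, 21] -> [-22, -30, 21] -> 1
  [7, -13, -19, -27, 30, -10, 7, 26, -12] -> [7, -13, -19, -27, 30, -10, 26, -12] -> [-12, 26, -10, 30, -27, -19, -13, 7] -> [-10, 30, -27, -19, -13, 7] -> 4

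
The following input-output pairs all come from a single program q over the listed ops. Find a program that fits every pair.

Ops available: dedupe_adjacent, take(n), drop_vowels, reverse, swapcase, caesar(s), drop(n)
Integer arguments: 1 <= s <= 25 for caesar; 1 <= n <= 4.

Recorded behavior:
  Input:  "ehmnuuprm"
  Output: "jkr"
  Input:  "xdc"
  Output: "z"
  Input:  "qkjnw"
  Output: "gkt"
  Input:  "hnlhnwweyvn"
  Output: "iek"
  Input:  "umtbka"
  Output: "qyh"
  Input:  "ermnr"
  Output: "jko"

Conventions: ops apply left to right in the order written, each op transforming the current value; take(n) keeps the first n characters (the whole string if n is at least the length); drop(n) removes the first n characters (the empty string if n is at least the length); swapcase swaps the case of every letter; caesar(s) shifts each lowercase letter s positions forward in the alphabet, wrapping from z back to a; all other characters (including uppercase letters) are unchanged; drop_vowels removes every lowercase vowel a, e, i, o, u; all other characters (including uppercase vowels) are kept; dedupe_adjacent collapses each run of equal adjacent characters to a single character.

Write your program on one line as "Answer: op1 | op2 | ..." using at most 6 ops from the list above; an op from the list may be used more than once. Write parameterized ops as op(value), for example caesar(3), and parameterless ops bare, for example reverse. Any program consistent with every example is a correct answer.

drop(1) | caesar(15) | dedupe_adjacent | caesar(8) | take(4) | drop(1)

Check, running the answer program on each example:
  "ehmnuuprm" -> "hmnuuprm" -> "wbcjjegb" -> "wbcjegb" -> "ejkrmoj" -> "ejkr" -> "jkr"
  "xdc" -> "dc" -> "sr" -> "sr" -> "az" -> "az" -> "z"
  "qkjnw" -> "kjnw" -> "zycl" -> "zycl" -> "hgkt" -> "hgkt" -> "gkt"
  "hnlhnwweyvn" -> "nlhnwweyvn" -> "cawclltnkc" -> "cawcltnkc" -> "kiektbvsk" -> "kiek" -> "iek"
  "umtbka" -> "mtbka" -> "biqzp" -> "biqzp" -> "jqyhx" -> "jqyh" -> "qyh"
  "ermnr" -> "rmnr" -> "gbcg" -> "gbcg" -> "ojko" -> "ojko" -> "jko"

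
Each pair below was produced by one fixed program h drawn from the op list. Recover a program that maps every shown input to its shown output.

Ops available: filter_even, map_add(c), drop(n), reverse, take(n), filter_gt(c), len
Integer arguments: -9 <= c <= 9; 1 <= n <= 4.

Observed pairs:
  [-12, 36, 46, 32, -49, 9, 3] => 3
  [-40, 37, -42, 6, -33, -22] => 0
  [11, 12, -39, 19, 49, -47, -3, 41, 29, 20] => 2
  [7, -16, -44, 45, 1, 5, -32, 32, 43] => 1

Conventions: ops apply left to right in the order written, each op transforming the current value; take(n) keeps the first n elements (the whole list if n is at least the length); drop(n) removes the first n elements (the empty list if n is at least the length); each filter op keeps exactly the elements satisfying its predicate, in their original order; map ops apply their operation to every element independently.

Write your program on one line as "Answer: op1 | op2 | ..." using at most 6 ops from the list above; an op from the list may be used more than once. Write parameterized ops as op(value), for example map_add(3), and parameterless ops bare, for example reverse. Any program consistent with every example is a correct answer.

reverse | map_add(-4) | filter_gt(4) | map_add(2) | filter_even | len

Check, running the answer program on each example:
  [-12, 36, 46, 32, -49, 9, 3] -> [3, 9, -49, 32, 46, 36, -12] -> [-1, 5, -53, 28, 42, 32, -16] -> [5, 28, 42, 32] -> [7, 30, 44, 34] -> [30, 44, 34] -> 3
  [-40, 37, -42, 6, -33, -22] -> [-22, -33, 6, -42, 37, -40] -> [-26, -37, 2, -46, 33, -44] -> [33] -> [35] -> [] -> 0
  [11, 12, -39, 19, 49, -47, -3, 41, 29, 20] -> [20, 29, 41, -3, -47, 49, 19, -39, 12, 11] -> [16, 25, 37, -7, -51, 45, 15, -43, 8, 7] -> [16, 25, 37, 45, 15, 8, 7] -> [18, 27, 39, 47, 17, 10, 9] -> [18, 10] -> 2
  [7, -16, -44, 45, 1, 5, -32, 32, 43] -> [43, 32, -32, 5, 1, 45, -44, -16, 7] -> [39, 28, -36, 1, -3, 41, -48, -20, 3] -> [39, 28, 41] -> [41, 30, 43] -> [30] -> 1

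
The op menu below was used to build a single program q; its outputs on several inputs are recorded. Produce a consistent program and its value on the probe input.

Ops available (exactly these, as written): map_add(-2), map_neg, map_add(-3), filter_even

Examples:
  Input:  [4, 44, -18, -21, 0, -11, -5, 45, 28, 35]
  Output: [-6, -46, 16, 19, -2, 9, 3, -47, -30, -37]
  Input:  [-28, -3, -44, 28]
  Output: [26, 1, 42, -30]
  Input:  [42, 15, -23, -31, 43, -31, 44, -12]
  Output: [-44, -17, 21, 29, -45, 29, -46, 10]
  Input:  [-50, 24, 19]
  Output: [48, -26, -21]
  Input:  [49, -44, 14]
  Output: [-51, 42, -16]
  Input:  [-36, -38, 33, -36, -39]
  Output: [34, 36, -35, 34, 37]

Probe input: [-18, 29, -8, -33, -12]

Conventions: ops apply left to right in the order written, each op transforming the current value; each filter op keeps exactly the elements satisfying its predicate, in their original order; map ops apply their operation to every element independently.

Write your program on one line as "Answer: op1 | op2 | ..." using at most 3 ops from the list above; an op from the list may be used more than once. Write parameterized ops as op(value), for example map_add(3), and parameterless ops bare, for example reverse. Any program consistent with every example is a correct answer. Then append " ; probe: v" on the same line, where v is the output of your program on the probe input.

map_neg | map_add(-2) ; probe: [16, -31, 6, 31, 10]

Check, running the answer program on each example:
  [4, 44, -18, -21, 0, -11, -5, 45, 28, 35] -> [-4, -44, 18, 21, 0, 11, 5, -45, -28, -35] -> [-6, -46, 16, 19, -2, 9, 3, -47, -30, -37]
  [-28, -3, -44, 28] -> [28, 3, 44, -28] -> [26, 1, 42, -30]
  [42, 15, -23, -31, 43, -31, 44, -12] -> [-42, -15, 23, 31, -43, 31, -44, 12] -> [-44, -17, 21, 29, -45, 29, -46, 10]
  [-50, 24, 19] -> [50, -24, -19] -> [48, -26, -21]
  [49, -44, 14] -> [-49, 44, -14] -> [-51, 42, -16]
  [-36, -38, 33, -36, -39] -> [36, 38, -33, 36, 39] -> [34, 36, -35, 34, 37]
  probe: [-18, 29, -8, -33, -12] -> [18, -29, 8, 33, 12] -> [16, -31, 6, 31, 10]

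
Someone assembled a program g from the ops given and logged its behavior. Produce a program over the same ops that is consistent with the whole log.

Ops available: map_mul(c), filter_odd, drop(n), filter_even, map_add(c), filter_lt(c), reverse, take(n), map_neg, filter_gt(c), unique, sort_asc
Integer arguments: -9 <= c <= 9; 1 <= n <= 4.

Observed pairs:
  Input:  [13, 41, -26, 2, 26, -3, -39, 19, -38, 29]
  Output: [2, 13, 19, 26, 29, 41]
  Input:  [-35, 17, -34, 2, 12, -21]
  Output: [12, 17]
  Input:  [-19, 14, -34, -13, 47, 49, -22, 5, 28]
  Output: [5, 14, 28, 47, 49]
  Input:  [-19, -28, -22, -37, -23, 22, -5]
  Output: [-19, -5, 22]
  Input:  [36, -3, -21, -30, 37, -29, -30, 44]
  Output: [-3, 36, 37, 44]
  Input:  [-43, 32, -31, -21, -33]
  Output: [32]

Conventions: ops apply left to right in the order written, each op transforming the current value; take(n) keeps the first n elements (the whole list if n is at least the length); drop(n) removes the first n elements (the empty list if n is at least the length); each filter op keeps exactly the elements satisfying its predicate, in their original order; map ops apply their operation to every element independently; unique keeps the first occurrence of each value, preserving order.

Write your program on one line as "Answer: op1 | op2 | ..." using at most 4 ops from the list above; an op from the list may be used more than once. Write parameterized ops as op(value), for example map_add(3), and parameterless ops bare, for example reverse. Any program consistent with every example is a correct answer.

sort_asc | drop(2) | drop(2)

Check, running the answer program on each example:
  [13, 41, -26, 2, 26, -3, -39, 19, -38, 29] -> [-39, -38, -26, -3, 2, 13, 19, 26, 29, 41] -> [-26, -3, 2, 13, 19, 26, 29, 41] -> [2, 13, 19, 26, 29, 41]
  [-35, 17, -34, 2, 12, -21] -> [-35, -34, -21, 2, 12, 17] -> [-21, 2, 12, 17] -> [12, 17]
  [-19, 14, -34, -13, 47, 49, -22, 5, 28] -> [-34, -22, -19, -13, 5, 14, 28, 47, 49] -> [-19, -13, 5, 14, 28, 47, 49] -> [5, 14, 28, 47, 49]
  [-19, -28, -22, -37, -23, 22, -5] -> [-37, -28, -23, -22, -19, -5, 22] -> [-23, -22, -19, -5, 22] -> [-19, -5, 22]
  [36, -3, -21, -30, 37, -29, -30, 44] -> [-30, -30, -29, -21, -3, 36, 37, 44] -> [-29, -21, -3, 36, 37, 44] -> [-3, 36, 37, 44]
  [-43, 32, -31, -21, -33] -> [-43, -33, -31, -21, 32] -> [-31, -21, 32] -> [32]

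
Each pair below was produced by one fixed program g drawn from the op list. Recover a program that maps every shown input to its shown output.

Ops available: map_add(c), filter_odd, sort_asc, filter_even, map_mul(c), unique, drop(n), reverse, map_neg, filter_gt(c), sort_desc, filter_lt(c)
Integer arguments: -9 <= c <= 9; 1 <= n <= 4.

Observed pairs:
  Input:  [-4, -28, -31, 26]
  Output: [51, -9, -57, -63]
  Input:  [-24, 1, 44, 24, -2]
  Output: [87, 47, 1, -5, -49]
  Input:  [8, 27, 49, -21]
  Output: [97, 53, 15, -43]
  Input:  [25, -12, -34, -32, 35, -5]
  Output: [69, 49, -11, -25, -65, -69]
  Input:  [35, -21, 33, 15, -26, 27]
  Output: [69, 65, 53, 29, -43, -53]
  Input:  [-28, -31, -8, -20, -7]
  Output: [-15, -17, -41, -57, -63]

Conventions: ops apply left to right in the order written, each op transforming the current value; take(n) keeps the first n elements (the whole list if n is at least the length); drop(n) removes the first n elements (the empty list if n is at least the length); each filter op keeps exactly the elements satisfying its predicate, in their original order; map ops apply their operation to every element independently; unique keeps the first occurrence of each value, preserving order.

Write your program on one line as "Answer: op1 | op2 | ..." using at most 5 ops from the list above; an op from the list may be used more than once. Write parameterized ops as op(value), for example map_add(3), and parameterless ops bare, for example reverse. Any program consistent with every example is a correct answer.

map_mul(-2) | map_add(1) | map_neg | sort_desc

Check, running the answer program on each example:
  [-4, -28, -31, 26] -> [8, 56, 62, -52] -> [9, 57, 63, -51] -> [-9, -57, -63, 51] -> [51, -9, -57, -63]
  [-24, 1, 44, 24, -2] -> [48, -2, -88, -48, 4] -> [49, -1, -87, -47, 5] -> [-49, 1, 87, 47, -5] -> [87, 47, 1, -5, -49]
  [8, 27, 49, -21] -> [-16, -54, -98, 42] -> [-15, -53, -97, 43] -> [15, 53, 97, -43] -> [97, 53, 15, -43]
  [25, -12, -34, -32, 35, -5] -> [-50, 24, 68, 64, -70, 10] -> [-49, 25, 69, 65, -69, 11] -> [49, -25, -69, -65, 69, -11] -> [69, 49, -11, -25, -65, -69]
  [35, -21, 33, 15, -26, 27] -> [-70, 42, -66, -30, 52, -54] -> [-69, 43, -65, -29, 53, -53] -> [69, -43, 65, 29, -53, 53] -> [69, 65, 53, 29, -43, -53]
  [-28, -31, -8, -20, -7] -> [56, 62, 16, 40, 14] -> [57, 63, 17, 41, 15] -> [-57, -63, -17, -41, -15] -> [-15, -17, -41, -57, -63]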